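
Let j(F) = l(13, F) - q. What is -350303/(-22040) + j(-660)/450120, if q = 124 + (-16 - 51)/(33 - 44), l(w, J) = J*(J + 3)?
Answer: 6506641/385990 ≈ 16.857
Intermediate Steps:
l(w, J) = J*(3 + J)
q = 1431/11 (q = 124 - 67/(-11) = 124 - 67*(-1/11) = 124 + 67/11 = 1431/11 ≈ 130.09)
j(F) = -1431/11 + F*(3 + F) (j(F) = F*(3 + F) - 1*1431/11 = F*(3 + F) - 1431/11 = -1431/11 + F*(3 + F))
-350303/(-22040) + j(-660)/450120 = -350303/(-22040) + (-1431/11 - 660*(3 - 660))/450120 = -350303*(-1/22040) + (-1431/11 - 660*(-657))*(1/450120) = 18437/1160 + (-1431/11 + 433620)*(1/450120) = 18437/1160 + (4768389/11)*(1/450120) = 18437/1160 + 51273/53240 = 6506641/385990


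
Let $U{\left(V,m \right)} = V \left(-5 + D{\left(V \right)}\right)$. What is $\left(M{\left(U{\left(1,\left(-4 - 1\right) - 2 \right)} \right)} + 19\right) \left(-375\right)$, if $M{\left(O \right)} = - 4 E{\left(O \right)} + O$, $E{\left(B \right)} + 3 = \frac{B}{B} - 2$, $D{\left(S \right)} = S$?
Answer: $-11625$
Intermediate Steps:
$U{\left(V,m \right)} = V \left(-5 + V\right)$
$E{\left(B \right)} = -4$ ($E{\left(B \right)} = -3 - \left(2 - \frac{B}{B}\right) = -3 + \left(1 - 2\right) = -3 - 1 = -4$)
$M{\left(O \right)} = 16 + O$ ($M{\left(O \right)} = \left(-4\right) \left(-4\right) + O = 16 + O$)
$\left(M{\left(U{\left(1,\left(-4 - 1\right) - 2 \right)} \right)} + 19\right) \left(-375\right) = \left(\left(16 + 1 \left(-5 + 1\right)\right) + 19\right) \left(-375\right) = \left(\left(16 + 1 \left(-4\right)\right) + 19\right) \left(-375\right) = \left(\left(16 - 4\right) + 19\right) \left(-375\right) = \left(12 + 19\right) \left(-375\right) = 31 \left(-375\right) = -11625$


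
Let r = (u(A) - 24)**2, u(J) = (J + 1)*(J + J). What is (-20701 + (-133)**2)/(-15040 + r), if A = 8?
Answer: 753/160 ≈ 4.7063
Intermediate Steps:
u(J) = 2*J*(1 + J) (u(J) = (1 + J)*(2*J) = 2*J*(1 + J))
r = 14400 (r = (2*8*(1 + 8) - 24)**2 = (2*8*9 - 24)**2 = (144 - 24)**2 = 120**2 = 14400)
(-20701 + (-133)**2)/(-15040 + r) = (-20701 + (-133)**2)/(-15040 + 14400) = (-20701 + 17689)/(-640) = -3012*(-1/640) = 753/160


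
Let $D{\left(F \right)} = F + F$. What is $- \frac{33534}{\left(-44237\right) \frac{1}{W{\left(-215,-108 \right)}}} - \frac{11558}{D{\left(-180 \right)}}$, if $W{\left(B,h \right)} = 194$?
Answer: $\frac{1426652903}{7962660} \approx 179.17$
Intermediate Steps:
$D{\left(F \right)} = 2 F$
$- \frac{33534}{\left(-44237\right) \frac{1}{W{\left(-215,-108 \right)}}} - \frac{11558}{D{\left(-180 \right)}} = - \frac{33534}{\left(-44237\right) \frac{1}{194}} - \frac{11558}{2 \left(-180\right)} = - \frac{33534}{\left(-44237\right) \frac{1}{194}} - \frac{11558}{-360} = - \frac{33534}{- \frac{44237}{194}} - - \frac{5779}{180} = \left(-33534\right) \left(- \frac{194}{44237}\right) + \frac{5779}{180} = \frac{6505596}{44237} + \frac{5779}{180} = \frac{1426652903}{7962660}$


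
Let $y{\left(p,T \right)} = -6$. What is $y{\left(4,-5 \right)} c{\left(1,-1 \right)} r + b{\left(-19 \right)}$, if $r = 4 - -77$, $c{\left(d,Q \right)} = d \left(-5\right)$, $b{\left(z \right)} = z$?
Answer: $2411$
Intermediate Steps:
$c{\left(d,Q \right)} = - 5 d$
$r = 81$ ($r = 4 + 77 = 81$)
$y{\left(4,-5 \right)} c{\left(1,-1 \right)} r + b{\left(-19 \right)} = - 6 \left(\left(-5\right) 1\right) 81 - 19 = \left(-6\right) \left(-5\right) 81 - 19 = 30 \cdot 81 - 19 = 2430 - 19 = 2411$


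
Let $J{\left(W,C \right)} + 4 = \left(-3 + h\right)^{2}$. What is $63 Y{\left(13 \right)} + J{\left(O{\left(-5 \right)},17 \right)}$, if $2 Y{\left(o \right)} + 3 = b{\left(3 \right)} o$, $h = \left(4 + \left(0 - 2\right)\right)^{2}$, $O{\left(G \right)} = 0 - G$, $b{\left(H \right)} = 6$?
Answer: $\frac{4719}{2} \approx 2359.5$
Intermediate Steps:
$O{\left(G \right)} = - G$
$h = 4$ ($h = \left(4 - 2\right)^{2} = 2^{2} = 4$)
$J{\left(W,C \right)} = -3$ ($J{\left(W,C \right)} = -4 + \left(-3 + 4\right)^{2} = -4 + 1^{2} = -4 + 1 = -3$)
$Y{\left(o \right)} = - \frac{3}{2} + 3 o$ ($Y{\left(o \right)} = - \frac{3}{2} + \frac{6 o}{2} = - \frac{3}{2} + 3 o$)
$63 Y{\left(13 \right)} + J{\left(O{\left(-5 \right)},17 \right)} = 63 \left(- \frac{3}{2} + 3 \cdot 13\right) - 3 = 63 \left(- \frac{3}{2} + 39\right) - 3 = 63 \cdot \frac{75}{2} - 3 = \frac{4725}{2} - 3 = \frac{4719}{2}$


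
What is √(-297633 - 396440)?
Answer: I*√694073 ≈ 833.11*I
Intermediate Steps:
√(-297633 - 396440) = √(-694073) = I*√694073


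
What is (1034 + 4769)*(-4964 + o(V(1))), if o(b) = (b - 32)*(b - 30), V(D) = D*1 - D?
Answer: -23235212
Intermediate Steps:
V(D) = 0 (V(D) = D - D = 0)
o(b) = (-32 + b)*(-30 + b)
(1034 + 4769)*(-4964 + o(V(1))) = (1034 + 4769)*(-4964 + (960 + 0² - 62*0)) = 5803*(-4964 + (960 + 0 + 0)) = 5803*(-4964 + 960) = 5803*(-4004) = -23235212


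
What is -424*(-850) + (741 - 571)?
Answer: 360570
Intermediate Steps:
-424*(-850) + (741 - 571) = 360400 + 170 = 360570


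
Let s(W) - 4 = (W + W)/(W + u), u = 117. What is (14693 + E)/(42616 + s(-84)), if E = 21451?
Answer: 99396/117191 ≈ 0.84815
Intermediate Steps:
s(W) = 4 + 2*W/(117 + W) (s(W) = 4 + (W + W)/(W + 117) = 4 + (2*W)/(117 + W) = 4 + 2*W/(117 + W))
(14693 + E)/(42616 + s(-84)) = (14693 + 21451)/(42616 + 6*(78 - 84)/(117 - 84)) = 36144/(42616 + 6*(-6)/33) = 36144/(42616 + 6*(1/33)*(-6)) = 36144/(42616 - 12/11) = 36144/(468764/11) = 36144*(11/468764) = 99396/117191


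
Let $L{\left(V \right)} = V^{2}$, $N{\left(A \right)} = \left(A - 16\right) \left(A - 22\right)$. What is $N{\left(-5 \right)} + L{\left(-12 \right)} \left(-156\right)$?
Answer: $-21897$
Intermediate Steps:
$N{\left(A \right)} = \left(-22 + A\right) \left(-16 + A\right)$ ($N{\left(A \right)} = \left(-16 + A\right) \left(-22 + A\right) = \left(-22 + A\right) \left(-16 + A\right)$)
$N{\left(-5 \right)} + L{\left(-12 \right)} \left(-156\right) = \left(352 + \left(-5\right)^{2} - -190\right) + \left(-12\right)^{2} \left(-156\right) = \left(352 + 25 + 190\right) + 144 \left(-156\right) = 567 - 22464 = -21897$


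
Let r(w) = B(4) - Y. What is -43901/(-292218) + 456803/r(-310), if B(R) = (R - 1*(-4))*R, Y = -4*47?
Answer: 66747858637/32143980 ≈ 2076.5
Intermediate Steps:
Y = -188
B(R) = R*(4 + R) (B(R) = (R + 4)*R = (4 + R)*R = R*(4 + R))
r(w) = 220 (r(w) = 4*(4 + 4) - 1*(-188) = 4*8 + 188 = 32 + 188 = 220)
-43901/(-292218) + 456803/r(-310) = -43901/(-292218) + 456803/220 = -43901*(-1/292218) + 456803*(1/220) = 43901/292218 + 456803/220 = 66747858637/32143980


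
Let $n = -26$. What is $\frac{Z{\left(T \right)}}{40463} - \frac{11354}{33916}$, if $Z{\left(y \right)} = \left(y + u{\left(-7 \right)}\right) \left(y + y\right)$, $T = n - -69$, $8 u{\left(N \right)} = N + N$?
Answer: $- \frac{1971511}{7978739} \approx -0.2471$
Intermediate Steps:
$u{\left(N \right)} = \frac{N}{4}$ ($u{\left(N \right)} = \frac{N + N}{8} = \frac{2 N}{8} = \frac{N}{4}$)
$T = 43$ ($T = -26 - -69 = -26 + 69 = 43$)
$Z{\left(y \right)} = 2 y \left(- \frac{7}{4} + y\right)$ ($Z{\left(y \right)} = \left(y + \frac{1}{4} \left(-7\right)\right) \left(y + y\right) = \left(y - \frac{7}{4}\right) 2 y = \left(- \frac{7}{4} + y\right) 2 y = 2 y \left(- \frac{7}{4} + y\right)$)
$\frac{Z{\left(T \right)}}{40463} - \frac{11354}{33916} = \frac{\frac{1}{2} \cdot 43 \left(-7 + 4 \cdot 43\right)}{40463} - \frac{11354}{33916} = \frac{1}{2} \cdot 43 \left(-7 + 172\right) \frac{1}{40463} - \frac{5677}{16958} = \frac{1}{2} \cdot 43 \cdot 165 \cdot \frac{1}{40463} - \frac{5677}{16958} = \frac{7095}{2} \cdot \frac{1}{40463} - \frac{5677}{16958} = \frac{165}{1882} - \frac{5677}{16958} = - \frac{1971511}{7978739}$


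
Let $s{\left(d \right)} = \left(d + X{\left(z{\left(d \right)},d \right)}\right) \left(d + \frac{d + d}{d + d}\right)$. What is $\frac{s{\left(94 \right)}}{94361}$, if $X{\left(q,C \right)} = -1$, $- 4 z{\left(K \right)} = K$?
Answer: $\frac{8835}{94361} \approx 0.09363$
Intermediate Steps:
$z{\left(K \right)} = - \frac{K}{4}$
$s{\left(d \right)} = \left(1 + d\right) \left(-1 + d\right)$ ($s{\left(d \right)} = \left(d - 1\right) \left(d + \frac{d + d}{d + d}\right) = \left(-1 + d\right) \left(d + \frac{2 d}{2 d}\right) = \left(-1 + d\right) \left(d + 2 d \frac{1}{2 d}\right) = \left(-1 + d\right) \left(d + 1\right) = \left(-1 + d\right) \left(1 + d\right) = \left(1 + d\right) \left(-1 + d\right)$)
$\frac{s{\left(94 \right)}}{94361} = \frac{-1 + 94^{2}}{94361} = \left(-1 + 8836\right) \frac{1}{94361} = 8835 \cdot \frac{1}{94361} = \frac{8835}{94361}$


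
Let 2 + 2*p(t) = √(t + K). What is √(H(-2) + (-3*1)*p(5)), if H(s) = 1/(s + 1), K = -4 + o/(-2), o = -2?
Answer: √(8 - 6*√2)/2 ≈ 0.34831*I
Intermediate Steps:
K = -3 (K = -4 - 2/(-2) = -4 - 2*(-½) = -4 + 1 = -3)
p(t) = -1 + √(-3 + t)/2 (p(t) = -1 + √(t - 3)/2 = -1 + √(-3 + t)/2)
H(s) = 1/(1 + s)
√(H(-2) + (-3*1)*p(5)) = √(1/(1 - 2) + (-3*1)*(-1 + √(-3 + 5)/2)) = √(1/(-1) - 3*(-1 + √2/2)) = √(-1 + (3 - 3*√2/2)) = √(2 - 3*√2/2)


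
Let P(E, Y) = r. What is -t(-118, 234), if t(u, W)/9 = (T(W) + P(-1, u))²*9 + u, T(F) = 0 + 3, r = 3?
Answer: -1854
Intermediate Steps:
P(E, Y) = 3
T(F) = 3
t(u, W) = 2916 + 9*u (t(u, W) = 9*((3 + 3)²*9 + u) = 9*(6²*9 + u) = 9*(36*9 + u) = 9*(324 + u) = 2916 + 9*u)
-t(-118, 234) = -(2916 + 9*(-118)) = -(2916 - 1062) = -1*1854 = -1854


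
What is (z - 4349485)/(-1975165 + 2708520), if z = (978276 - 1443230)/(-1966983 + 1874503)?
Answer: -28731421989/4844333600 ≈ -5.9309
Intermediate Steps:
z = 232477/46240 (z = -464954/(-92480) = -464954*(-1/92480) = 232477/46240 ≈ 5.0276)
(z - 4349485)/(-1975165 + 2708520) = (232477/46240 - 4349485)/(-1975165 + 2708520) = -201119953923/46240/733355 = -201119953923/46240*1/733355 = -28731421989/4844333600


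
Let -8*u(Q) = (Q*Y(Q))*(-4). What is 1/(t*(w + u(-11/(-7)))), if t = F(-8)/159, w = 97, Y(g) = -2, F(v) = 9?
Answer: 371/2004 ≈ 0.18513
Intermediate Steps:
t = 3/53 (t = 9/159 = 9*(1/159) = 3/53 ≈ 0.056604)
u(Q) = -Q (u(Q) = -Q*(-2)*(-4)/8 = -(-2*Q)*(-4)/8 = -Q)
1/(t*(w + u(-11/(-7)))) = 1/(3*(97 - (-11)/(-7))/53) = 1/(3*(97 - (-11)*(-1)/7)/53) = 1/(3*(97 - 1*11/7)/53) = 1/(3*(97 - 11/7)/53) = 1/((3/53)*(668/7)) = 1/(2004/371) = 371/2004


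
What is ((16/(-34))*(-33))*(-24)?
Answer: -6336/17 ≈ -372.71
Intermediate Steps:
((16/(-34))*(-33))*(-24) = ((16*(-1/34))*(-33))*(-24) = -8/17*(-33)*(-24) = (264/17)*(-24) = -6336/17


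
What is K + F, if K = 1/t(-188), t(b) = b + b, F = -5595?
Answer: -2103721/376 ≈ -5595.0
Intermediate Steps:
t(b) = 2*b
K = -1/376 (K = 1/(2*(-188)) = 1/(-376) = -1/376 ≈ -0.0026596)
K + F = -1/376 - 5595 = -2103721/376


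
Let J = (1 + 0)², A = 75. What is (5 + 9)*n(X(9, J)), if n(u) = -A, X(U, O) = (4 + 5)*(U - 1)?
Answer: -1050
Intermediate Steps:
J = 1 (J = 1² = 1)
X(U, O) = -9 + 9*U (X(U, O) = 9*(-1 + U) = -9 + 9*U)
n(u) = -75 (n(u) = -1*75 = -75)
(5 + 9)*n(X(9, J)) = (5 + 9)*(-75) = 14*(-75) = -1050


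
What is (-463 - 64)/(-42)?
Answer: 527/42 ≈ 12.548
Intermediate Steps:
(-463 - 64)/(-42) = -1/42*(-527) = 527/42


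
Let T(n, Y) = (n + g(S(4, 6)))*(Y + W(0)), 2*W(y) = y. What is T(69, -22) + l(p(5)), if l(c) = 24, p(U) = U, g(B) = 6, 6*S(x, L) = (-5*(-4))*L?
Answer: -1626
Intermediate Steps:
S(x, L) = 10*L/3 (S(x, L) = ((-5*(-4))*L)/6 = (20*L)/6 = 10*L/3)
W(y) = y/2
T(n, Y) = Y*(6 + n) (T(n, Y) = (n + 6)*(Y + (1/2)*0) = (6 + n)*(Y + 0) = (6 + n)*Y = Y*(6 + n))
T(69, -22) + l(p(5)) = -22*(6 + 69) + 24 = -22*75 + 24 = -1650 + 24 = -1626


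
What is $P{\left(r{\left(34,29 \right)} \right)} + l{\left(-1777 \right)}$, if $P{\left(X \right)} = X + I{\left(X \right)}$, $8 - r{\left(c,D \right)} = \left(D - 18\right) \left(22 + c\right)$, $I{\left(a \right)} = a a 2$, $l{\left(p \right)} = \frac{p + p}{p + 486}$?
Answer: $\frac{953691074}{1291} \approx 7.3872 \cdot 10^{5}$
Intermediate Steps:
$l{\left(p \right)} = \frac{2 p}{486 + p}$
$I{\left(a \right)} = 2 a^{2}$ ($I{\left(a \right)} = a^{2} \cdot 2 = 2 a^{2}$)
$r{\left(c,D \right)} = 8 - \left(-18 + D\right) \left(22 + c\right)$ ($r{\left(c,D \right)} = 8 - \left(D - 18\right) \left(22 + c\right) = 8 - \left(-18 + D\right) \left(22 + c\right)$)
$P{\left(X \right)} = X + 2 X^{2}$
$P{\left(r{\left(34,29 \right)} \right)} + l{\left(-1777 \right)} = \left(404 - 638 + 18 \cdot 34 - 29 \cdot 34\right) \left(1 + 2 \left(404 - 638 + 18 \cdot 34 - 29 \cdot 34\right)\right) + 2 \left(-1777\right) \frac{1}{486 - 1777} = \left(404 - 638 + 612 - 986\right) \left(1 + 2 \left(404 - 638 + 612 - 986\right)\right) + 2 \left(-1777\right) \frac{1}{-1291} = - 608 \left(1 + 2 \left(-608\right)\right) + 2 \left(-1777\right) \left(- \frac{1}{1291}\right) = - 608 \left(1 - 1216\right) + \frac{3554}{1291} = \left(-608\right) \left(-1215\right) + \frac{3554}{1291} = 738720 + \frac{3554}{1291} = \frac{953691074}{1291}$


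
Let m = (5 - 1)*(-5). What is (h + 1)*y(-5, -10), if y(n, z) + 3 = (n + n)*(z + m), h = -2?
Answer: -297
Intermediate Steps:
m = -20 (m = 4*(-5) = -20)
y(n, z) = -3 + 2*n*(-20 + z) (y(n, z) = -3 + (n + n)*(z - 20) = -3 + (2*n)*(-20 + z) = -3 + 2*n*(-20 + z))
(h + 1)*y(-5, -10) = (-2 + 1)*(-3 - 40*(-5) + 2*(-5)*(-10)) = -(-3 + 200 + 100) = -1*297 = -297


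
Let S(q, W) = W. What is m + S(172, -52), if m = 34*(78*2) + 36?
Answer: 5288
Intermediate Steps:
m = 5340 (m = 34*156 + 36 = 5304 + 36 = 5340)
m + S(172, -52) = 5340 - 52 = 5288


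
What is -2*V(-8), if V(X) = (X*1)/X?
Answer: -2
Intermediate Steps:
V(X) = 1 (V(X) = X/X = 1)
-2*V(-8) = -2*1 = -2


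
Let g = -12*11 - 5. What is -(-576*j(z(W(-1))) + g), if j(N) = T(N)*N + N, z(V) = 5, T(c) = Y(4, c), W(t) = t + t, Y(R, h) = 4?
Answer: 14537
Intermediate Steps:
W(t) = 2*t
T(c) = 4
g = -137 (g = -132 - 5 = -137)
j(N) = 5*N (j(N) = 4*N + N = 5*N)
-(-576*j(z(W(-1))) + g) = -(-2880*5 - 137) = -(-576*25 - 137) = -(-14400 - 137) = -1*(-14537) = 14537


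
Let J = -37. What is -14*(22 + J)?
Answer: 210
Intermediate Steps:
-14*(22 + J) = -14*(22 - 37) = -14*(-15) = 210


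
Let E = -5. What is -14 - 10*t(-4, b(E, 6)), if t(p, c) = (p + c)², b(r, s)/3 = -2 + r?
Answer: -6264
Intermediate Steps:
b(r, s) = -6 + 3*r (b(r, s) = 3*(-2 + r) = -6 + 3*r)
t(p, c) = (c + p)²
-14 - 10*t(-4, b(E, 6)) = -14 - 10*((-6 + 3*(-5)) - 4)² = -14 - 10*((-6 - 15) - 4)² = -14 - 10*(-21 - 4)² = -14 - 10*(-25)² = -14 - 10*625 = -14 - 6250 = -6264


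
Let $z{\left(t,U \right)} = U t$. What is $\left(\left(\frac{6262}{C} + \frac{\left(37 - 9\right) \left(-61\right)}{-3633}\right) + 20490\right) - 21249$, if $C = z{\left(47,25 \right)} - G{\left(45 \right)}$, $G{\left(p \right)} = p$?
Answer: $- \frac{220802516}{293235} \approx -752.99$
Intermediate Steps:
$C = 1130$ ($C = 25 \cdot 47 - 45 = 1175 - 45 = 1130$)
$\left(\left(\frac{6262}{C} + \frac{\left(37 - 9\right) \left(-61\right)}{-3633}\right) + 20490\right) - 21249 = \left(\left(\frac{6262}{1130} + \frac{\left(37 - 9\right) \left(-61\right)}{-3633}\right) + 20490\right) - 21249 = \left(\left(6262 \cdot \frac{1}{1130} + 28 \left(-61\right) \left(- \frac{1}{3633}\right)\right) + 20490\right) - 21249 = \left(\left(\frac{3131}{565} - - \frac{244}{519}\right) + 20490\right) - 21249 = \left(\left(\frac{3131}{565} + \frac{244}{519}\right) + 20490\right) - 21249 = \left(\frac{1762849}{293235} + 20490\right) - 21249 = \frac{6010147999}{293235} - 21249 = - \frac{220802516}{293235}$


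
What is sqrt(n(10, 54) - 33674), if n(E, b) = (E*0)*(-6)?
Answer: I*sqrt(33674) ≈ 183.5*I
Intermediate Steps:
n(E, b) = 0 (n(E, b) = 0*(-6) = 0)
sqrt(n(10, 54) - 33674) = sqrt(0 - 33674) = sqrt(-33674) = I*sqrt(33674)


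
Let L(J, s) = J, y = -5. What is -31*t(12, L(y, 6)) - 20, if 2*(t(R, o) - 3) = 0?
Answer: -113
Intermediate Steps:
t(R, o) = 3 (t(R, o) = 3 + (1/2)*0 = 3 + 0 = 3)
-31*t(12, L(y, 6)) - 20 = -31*3 - 20 = -93 - 20 = -113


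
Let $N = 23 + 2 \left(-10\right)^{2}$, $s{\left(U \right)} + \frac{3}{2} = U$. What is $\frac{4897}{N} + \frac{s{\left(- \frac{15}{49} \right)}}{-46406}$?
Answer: $\frac{22270557307}{1014156724} \approx 21.96$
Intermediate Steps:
$s{\left(U \right)} = - \frac{3}{2} + U$
$N = 223$ ($N = 23 + 2 \cdot 100 = 23 + 200 = 223$)
$\frac{4897}{N} + \frac{s{\left(- \frac{15}{49} \right)}}{-46406} = \frac{4897}{223} + \frac{- \frac{3}{2} - \frac{15}{49}}{-46406} = 4897 \cdot \frac{1}{223} + \left(- \frac{3}{2} - \frac{15}{49}\right) \left(- \frac{1}{46406}\right) = \frac{4897}{223} + \left(- \frac{3}{2} - \frac{15}{49}\right) \left(- \frac{1}{46406}\right) = \frac{4897}{223} - - \frac{177}{4547788} = \frac{4897}{223} + \frac{177}{4547788} = \frac{22270557307}{1014156724}$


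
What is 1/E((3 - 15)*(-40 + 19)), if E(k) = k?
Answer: 1/252 ≈ 0.0039683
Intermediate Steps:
1/E((3 - 15)*(-40 + 19)) = 1/((3 - 15)*(-40 + 19)) = 1/(-12*(-21)) = 1/252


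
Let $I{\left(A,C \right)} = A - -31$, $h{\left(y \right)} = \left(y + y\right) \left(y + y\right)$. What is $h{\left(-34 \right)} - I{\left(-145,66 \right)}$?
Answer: $4738$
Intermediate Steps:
$h{\left(y \right)} = 4 y^{2}$ ($h{\left(y \right)} = 2 y 2 y = 4 y^{2}$)
$I{\left(A,C \right)} = 31 + A$ ($I{\left(A,C \right)} = A + 31 = 31 + A$)
$h{\left(-34 \right)} - I{\left(-145,66 \right)} = 4 \left(-34\right)^{2} - \left(31 - 145\right) = 4 \cdot 1156 - -114 = 4624 + 114 = 4738$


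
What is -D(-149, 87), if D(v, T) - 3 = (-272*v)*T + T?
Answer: -3526026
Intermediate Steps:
D(v, T) = 3 + T - 272*T*v (D(v, T) = 3 + ((-272*v)*T + T) = 3 + (-272*T*v + T) = 3 + (T - 272*T*v) = 3 + T - 272*T*v)
-D(-149, 87) = -(3 + 87 - 272*87*(-149)) = -(3 + 87 + 3525936) = -1*3526026 = -3526026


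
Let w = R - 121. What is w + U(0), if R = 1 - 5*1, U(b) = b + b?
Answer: -125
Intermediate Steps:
U(b) = 2*b
R = -4 (R = 1 - 5 = -4)
w = -125 (w = -4 - 121 = -125)
w + U(0) = -125 + 2*0 = -125 + 0 = -125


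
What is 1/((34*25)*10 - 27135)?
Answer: -1/18635 ≈ -5.3662e-5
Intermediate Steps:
1/((34*25)*10 - 27135) = 1/(850*10 - 27135) = 1/(8500 - 27135) = 1/(-18635) = -1/18635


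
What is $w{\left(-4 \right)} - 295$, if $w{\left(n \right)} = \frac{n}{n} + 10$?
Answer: $-284$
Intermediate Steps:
$w{\left(n \right)} = 11$ ($w{\left(n \right)} = 1 + 10 = 11$)
$w{\left(-4 \right)} - 295 = 11 - 295 = -284$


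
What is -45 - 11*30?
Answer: -375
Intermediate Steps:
-45 - 11*30 = -45 - 330 = -375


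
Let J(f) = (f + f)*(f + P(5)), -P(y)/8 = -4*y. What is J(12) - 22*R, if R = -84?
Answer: 5976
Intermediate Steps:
P(y) = 32*y (P(y) = -(-32)*y = 32*y)
J(f) = 2*f*(160 + f) (J(f) = (f + f)*(f + 32*5) = (2*f)*(f + 160) = (2*f)*(160 + f) = 2*f*(160 + f))
J(12) - 22*R = 2*12*(160 + 12) - 22*(-84) = 2*12*172 + 1848 = 4128 + 1848 = 5976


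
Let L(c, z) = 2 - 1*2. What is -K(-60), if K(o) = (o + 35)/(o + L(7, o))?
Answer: -5/12 ≈ -0.41667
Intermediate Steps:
L(c, z) = 0 (L(c, z) = 2 - 2 = 0)
K(o) = (35 + o)/o (K(o) = (o + 35)/(o + 0) = (35 + o)/o)
-K(-60) = -(35 - 60)/(-60) = -(-1)*(-25)/60 = -1*5/12 = -5/12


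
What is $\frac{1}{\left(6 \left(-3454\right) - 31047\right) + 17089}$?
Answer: $- \frac{1}{34682} \approx -2.8833 \cdot 10^{-5}$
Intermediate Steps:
$\frac{1}{\left(6 \left(-3454\right) - 31047\right) + 17089} = \frac{1}{\left(-20724 - 31047\right) + 17089} = \frac{1}{-51771 + 17089} = \frac{1}{-34682} = - \frac{1}{34682}$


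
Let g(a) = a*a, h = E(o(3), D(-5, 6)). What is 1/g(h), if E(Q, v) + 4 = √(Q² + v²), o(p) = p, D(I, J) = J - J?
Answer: 1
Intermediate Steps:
D(I, J) = 0
E(Q, v) = -4 + √(Q² + v²)
h = -1 (h = -4 + √(3² + 0²) = -4 + √(9 + 0) = -4 + √9 = -4 + 3 = -1)
g(a) = a²
1/g(h) = 1/((-1)²) = 1/1 = 1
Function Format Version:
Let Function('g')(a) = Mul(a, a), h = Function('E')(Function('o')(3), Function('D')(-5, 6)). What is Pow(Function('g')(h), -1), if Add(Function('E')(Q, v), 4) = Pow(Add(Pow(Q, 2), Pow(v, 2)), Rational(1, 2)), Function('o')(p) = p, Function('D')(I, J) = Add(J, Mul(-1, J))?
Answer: 1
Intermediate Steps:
Function('D')(I, J) = 0
Function('E')(Q, v) = Add(-4, Pow(Add(Pow(Q, 2), Pow(v, 2)), Rational(1, 2)))
h = -1 (h = Add(-4, Pow(Add(Pow(3, 2), Pow(0, 2)), Rational(1, 2))) = Add(-4, Pow(Add(9, 0), Rational(1, 2))) = Add(-4, Pow(9, Rational(1, 2))) = Add(-4, 3) = -1)
Function('g')(a) = Pow(a, 2)
Pow(Function('g')(h), -1) = Pow(Pow(-1, 2), -1) = Pow(1, -1) = 1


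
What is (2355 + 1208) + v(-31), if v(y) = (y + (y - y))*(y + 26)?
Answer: 3718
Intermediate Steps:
v(y) = y*(26 + y) (v(y) = (y + 0)*(26 + y) = y*(26 + y))
(2355 + 1208) + v(-31) = (2355 + 1208) - 31*(26 - 31) = 3563 - 31*(-5) = 3563 + 155 = 3718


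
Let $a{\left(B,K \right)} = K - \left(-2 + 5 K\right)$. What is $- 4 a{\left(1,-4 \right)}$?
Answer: $-72$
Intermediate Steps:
$a{\left(B,K \right)} = 2 - 4 K$ ($a{\left(B,K \right)} = K - \left(-2 + 5 K\right) = 2 - 4 K$)
$- 4 a{\left(1,-4 \right)} = - 4 \left(2 - -16\right) = - 4 \left(2 + 16\right) = - 4 \cdot 18 = \left(-1\right) 72 = -72$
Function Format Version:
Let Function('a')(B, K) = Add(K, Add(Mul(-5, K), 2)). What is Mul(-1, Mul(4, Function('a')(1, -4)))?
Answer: -72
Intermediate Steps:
Function('a')(B, K) = Add(2, Mul(-4, K)) (Function('a')(B, K) = Add(K, Add(2, Mul(-5, K))) = Add(2, Mul(-4, K)))
Mul(-1, Mul(4, Function('a')(1, -4))) = Mul(-1, Mul(4, Add(2, Mul(-4, -4)))) = Mul(-1, Mul(4, Add(2, 16))) = Mul(-1, Mul(4, 18)) = Mul(-1, 72) = -72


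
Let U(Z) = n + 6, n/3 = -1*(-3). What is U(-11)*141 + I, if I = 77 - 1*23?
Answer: 2169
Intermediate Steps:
I = 54 (I = 77 - 23 = 54)
n = 9 (n = 3*(-1*(-3)) = 3*3 = 9)
U(Z) = 15 (U(Z) = 9 + 6 = 15)
U(-11)*141 + I = 15*141 + 54 = 2115 + 54 = 2169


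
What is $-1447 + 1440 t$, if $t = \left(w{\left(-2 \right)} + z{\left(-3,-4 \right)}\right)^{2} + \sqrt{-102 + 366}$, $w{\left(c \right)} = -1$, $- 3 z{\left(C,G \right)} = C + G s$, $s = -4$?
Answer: $39513 + 2880 \sqrt{66} \approx 62910.0$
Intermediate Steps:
$z{\left(C,G \right)} = - \frac{C}{3} + \frac{4 G}{3}$ ($z{\left(C,G \right)} = - \frac{C + G \left(-4\right)}{3} = - \frac{C - 4 G}{3} = - \frac{C}{3} + \frac{4 G}{3}$)
$t = \frac{256}{9} + 2 \sqrt{66}$ ($t = \left(-1 + \left(\left(- \frac{1}{3}\right) \left(-3\right) + \frac{4}{3} \left(-4\right)\right)\right)^{2} + \sqrt{-102 + 366} = \left(-1 + \left(1 - \frac{16}{3}\right)\right)^{2} + \sqrt{264} = \left(-1 - \frac{13}{3}\right)^{2} + 2 \sqrt{66} = \left(- \frac{16}{3}\right)^{2} + 2 \sqrt{66} = \frac{256}{9} + 2 \sqrt{66} \approx 44.693$)
$-1447 + 1440 t = -1447 + 1440 \left(\frac{256}{9} + 2 \sqrt{66}\right) = -1447 + \left(40960 + 2880 \sqrt{66}\right) = 39513 + 2880 \sqrt{66}$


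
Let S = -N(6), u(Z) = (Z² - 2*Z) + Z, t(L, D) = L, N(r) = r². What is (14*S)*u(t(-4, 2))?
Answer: -10080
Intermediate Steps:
u(Z) = Z² - Z
S = -36 (S = -1*6² = -1*36 = -36)
(14*S)*u(t(-4, 2)) = (14*(-36))*(-4*(-1 - 4)) = -(-2016)*(-5) = -504*20 = -10080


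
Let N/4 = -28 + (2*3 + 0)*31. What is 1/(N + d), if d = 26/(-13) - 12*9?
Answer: 1/522 ≈ 0.0019157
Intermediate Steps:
d = -110 (d = 26*(-1/13) - 108 = -2 - 108 = -110)
N = 632 (N = 4*(-28 + (2*3 + 0)*31) = 4*(-28 + (6 + 0)*31) = 4*(-28 + 6*31) = 4*(-28 + 186) = 4*158 = 632)
1/(N + d) = 1/(632 - 110) = 1/522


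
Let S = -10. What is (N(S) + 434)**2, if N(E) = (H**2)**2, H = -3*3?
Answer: 48930025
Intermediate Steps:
H = -9
N(E) = 6561 (N(E) = ((-9)**2)**2 = 81**2 = 6561)
(N(S) + 434)**2 = (6561 + 434)**2 = 6995**2 = 48930025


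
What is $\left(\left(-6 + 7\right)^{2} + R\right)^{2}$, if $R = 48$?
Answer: $2401$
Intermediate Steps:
$\left(\left(-6 + 7\right)^{2} + R\right)^{2} = \left(\left(-6 + 7\right)^{2} + 48\right)^{2} = \left(1^{2} + 48\right)^{2} = \left(1 + 48\right)^{2} = 49^{2} = 2401$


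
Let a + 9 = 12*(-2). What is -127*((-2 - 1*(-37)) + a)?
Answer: -254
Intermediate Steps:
a = -33 (a = -9 + 12*(-2) = -9 - 24 = -33)
-127*((-2 - 1*(-37)) + a) = -127*((-2 - 1*(-37)) - 33) = -127*((-2 + 37) - 33) = -127*(35 - 33) = -127*2 = -254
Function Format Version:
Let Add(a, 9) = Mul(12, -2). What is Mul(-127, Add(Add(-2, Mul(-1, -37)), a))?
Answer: -254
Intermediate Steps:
a = -33 (a = Add(-9, Mul(12, -2)) = Add(-9, -24) = -33)
Mul(-127, Add(Add(-2, Mul(-1, -37)), a)) = Mul(-127, Add(Add(-2, Mul(-1, -37)), -33)) = Mul(-127, Add(Add(-2, 37), -33)) = Mul(-127, Add(35, -33)) = Mul(-127, 2) = -254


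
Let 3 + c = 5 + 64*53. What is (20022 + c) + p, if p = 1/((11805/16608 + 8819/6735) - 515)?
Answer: 447864452067496/19126430191 ≈ 23416.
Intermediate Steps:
c = 3394 (c = -3 + (5 + 64*53) = -3 + (5 + 3392) = -3 + 3397 = 3394)
p = -37284960/19126430191 (p = 1/((11805*(1/16608) + 8819*(1/6735)) - 515) = 1/((3935/5536 + 8819/6735) - 515) = 1/(75324209/37284960 - 515) = 1/(-19126430191/37284960) = -37284960/19126430191 ≈ -0.0019494)
(20022 + c) + p = (20022 + 3394) - 37284960/19126430191 = 23416 - 37284960/19126430191 = 447864452067496/19126430191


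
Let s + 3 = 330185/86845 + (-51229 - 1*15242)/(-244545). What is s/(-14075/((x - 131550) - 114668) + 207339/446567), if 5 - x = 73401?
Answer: 19727088614017503714/9338568125257121135 ≈ 2.1124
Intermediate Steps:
s = 1520348883/1415834035 (s = -3 + (330185/86845 + (-51229 - 1*15242)/(-244545)) = -3 + (330185*(1/86845) + (-51229 - 15242)*(-1/244545)) = -3 + (66037/17369 - 66471*(-1/244545)) = -3 + (66037/17369 + 22157/81515) = -3 + 5767850988/1415834035 = 1520348883/1415834035 ≈ 1.0738)
x = -73396 (x = 5 - 1*73401 = 5 - 73401 = -73396)
s/(-14075/((x - 131550) - 114668) + 207339/446567) = 1520348883/(1415834035*(-14075/((-73396 - 131550) - 114668) + 207339/446567)) = 1520348883/(1415834035*(-14075/(-204946 - 114668) + 207339*(1/446567))) = 1520348883/(1415834035*(-14075/(-319614) + 18849/40597)) = 1520348883/(1415834035*(-14075*(-1/319614) + 18849/40597)) = 1520348883/(1415834035*(14075/319614 + 18849/40597)) = 1520348883/(1415834035*(6595807061/12975369558)) = (1520348883/1415834035)*(12975369558/6595807061) = 19727088614017503714/9338568125257121135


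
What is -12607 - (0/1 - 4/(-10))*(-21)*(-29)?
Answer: -64253/5 ≈ -12851.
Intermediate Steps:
-12607 - (0/1 - 4/(-10))*(-21)*(-29) = -12607 - (0*1 - 4*(-⅒))*(-21)*(-29) = -12607 - (0 + ⅖)*(-21)*(-29) = -12607 - (⅖)*(-21)*(-29) = -12607 - (-42)*(-29)/5 = -12607 - 1*1218/5 = -12607 - 1218/5 = -64253/5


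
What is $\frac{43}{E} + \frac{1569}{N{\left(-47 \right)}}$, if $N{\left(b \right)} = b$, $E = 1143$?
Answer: $- \frac{1791346}{53721} \approx -33.345$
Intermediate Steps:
$\frac{43}{E} + \frac{1569}{N{\left(-47 \right)}} = \frac{43}{1143} + \frac{1569}{-47} = 43 \cdot \frac{1}{1143} + 1569 \left(- \frac{1}{47}\right) = \frac{43}{1143} - \frac{1569}{47} = - \frac{1791346}{53721}$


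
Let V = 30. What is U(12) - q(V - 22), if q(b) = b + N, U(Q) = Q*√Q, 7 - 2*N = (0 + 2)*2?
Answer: -19/2 + 24*√3 ≈ 32.069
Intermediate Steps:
N = 3/2 (N = 7/2 - (0 + 2)*2/2 = 7/2 - 2 = 3/2 ≈ 1.5000)
U(Q) = Q^(3/2)
q(b) = 3/2 + b (q(b) = b + 3/2 = 3/2 + b)
U(12) - q(V - 22) = 12^(3/2) - (3/2 + (30 - 22)) = 24*√3 - (3/2 + 8) = 24*√3 - 1*19/2 = 24*√3 - 19/2 = -19/2 + 24*√3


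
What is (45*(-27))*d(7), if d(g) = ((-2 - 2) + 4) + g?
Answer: -8505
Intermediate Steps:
d(g) = g (d(g) = (-4 + 4) + g = 0 + g = g)
(45*(-27))*d(7) = (45*(-27))*7 = -1215*7 = -8505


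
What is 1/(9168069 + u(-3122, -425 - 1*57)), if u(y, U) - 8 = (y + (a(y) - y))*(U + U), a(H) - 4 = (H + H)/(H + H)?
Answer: 1/9163257 ≈ 1.0913e-7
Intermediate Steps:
a(H) = 5 (a(H) = 4 + (H + H)/(H + H) = 4 + (2*H)/((2*H)) = 4 + (2*H)*(1/(2*H)) = 4 + 1 = 5)
u(y, U) = 8 + 10*U (u(y, U) = 8 + (y + (5 - y))*(U + U) = 8 + 5*(2*U) = 8 + 10*U)
1/(9168069 + u(-3122, -425 - 1*57)) = 1/(9168069 + (8 + 10*(-425 - 1*57))) = 1/(9168069 + (8 + 10*(-425 - 57))) = 1/(9168069 + (8 + 10*(-482))) = 1/(9168069 + (8 - 4820)) = 1/(9168069 - 4812) = 1/9163257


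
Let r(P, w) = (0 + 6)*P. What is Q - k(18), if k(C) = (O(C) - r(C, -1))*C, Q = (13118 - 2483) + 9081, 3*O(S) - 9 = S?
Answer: 21498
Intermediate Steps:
O(S) = 3 + S/3
r(P, w) = 6*P
Q = 19716 (Q = 10635 + 9081 = 19716)
k(C) = C*(3 - 17*C/3) (k(C) = ((3 + C/3) - 6*C)*C = (3 - 17*C/3)*C = C*(3 - 17*C/3))
Q - k(18) = 19716 - 18*(9 - 17*18)/3 = 19716 - 18*(9 - 306)/3 = 19716 - 18*(-297)/3 = 19716 - 1*(-1782) = 19716 + 1782 = 21498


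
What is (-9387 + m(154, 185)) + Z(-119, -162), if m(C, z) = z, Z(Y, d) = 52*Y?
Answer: -15390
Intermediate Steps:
(-9387 + m(154, 185)) + Z(-119, -162) = (-9387 + 185) + 52*(-119) = -9202 - 6188 = -15390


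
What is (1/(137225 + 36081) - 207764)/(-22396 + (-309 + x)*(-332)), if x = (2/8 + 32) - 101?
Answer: -12002249261/5951154734 ≈ -2.0168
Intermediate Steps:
x = -275/4 (x = (2*(1/8) + 32) - 101 = (1/4 + 32) - 101 = 129/4 - 101 = -275/4 ≈ -68.750)
(1/(137225 + 36081) - 207764)/(-22396 + (-309 + x)*(-332)) = (1/(137225 + 36081) - 207764)/(-22396 + (-309 - 275/4)*(-332)) = (1/173306 - 207764)/(-22396 - 1511/4*(-332)) = (1/173306 - 207764)/(-22396 + 125413) = -36006747783/173306/103017 = -36006747783/173306*1/103017 = -12002249261/5951154734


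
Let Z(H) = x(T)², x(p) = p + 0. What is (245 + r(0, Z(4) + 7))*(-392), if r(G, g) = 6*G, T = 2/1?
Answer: -96040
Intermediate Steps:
T = 2 (T = 2*1 = 2)
x(p) = p
Z(H) = 4 (Z(H) = 2² = 4)
(245 + r(0, Z(4) + 7))*(-392) = (245 + 6*0)*(-392) = (245 + 0)*(-392) = 245*(-392) = -96040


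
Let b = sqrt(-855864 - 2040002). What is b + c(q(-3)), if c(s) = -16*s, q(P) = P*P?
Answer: -144 + I*sqrt(2895866) ≈ -144.0 + 1701.7*I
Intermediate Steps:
q(P) = P**2
b = I*sqrt(2895866) (b = sqrt(-2895866) = I*sqrt(2895866) ≈ 1701.7*I)
b + c(q(-3)) = I*sqrt(2895866) - 16*(-3)**2 = I*sqrt(2895866) - 16*9 = I*sqrt(2895866) - 144 = -144 + I*sqrt(2895866)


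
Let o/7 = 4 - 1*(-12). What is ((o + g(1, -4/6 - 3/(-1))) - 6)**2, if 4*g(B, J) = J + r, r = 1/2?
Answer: 6558721/576 ≈ 11387.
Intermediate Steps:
r = 1/2 ≈ 0.50000
o = 112 (o = 7*(4 - 1*(-12)) = 7*(4 + 12) = 7*16 = 112)
g(B, J) = 1/8 + J/4 (g(B, J) = (J + 1/2)/4 = (1/2 + J)/4 = 1/8 + J/4)
((o + g(1, -4/6 - 3/(-1))) - 6)**2 = ((112 + (1/8 + (-4/6 - 3/(-1))/4)) - 6)**2 = ((112 + (1/8 + (-4*1/6 - 3*(-1))/4)) - 6)**2 = ((112 + (1/8 + (-2/3 + 3)/4)) - 6)**2 = ((112 + (1/8 + (1/4)*(7/3))) - 6)**2 = ((112 + (1/8 + 7/12)) - 6)**2 = ((112 + 17/24) - 6)**2 = (2705/24 - 6)**2 = (2561/24)**2 = 6558721/576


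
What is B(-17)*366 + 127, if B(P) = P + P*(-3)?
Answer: 12571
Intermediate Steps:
B(P) = -2*P (B(P) = P - 3*P = -2*P)
B(-17)*366 + 127 = -2*(-17)*366 + 127 = 34*366 + 127 = 12444 + 127 = 12571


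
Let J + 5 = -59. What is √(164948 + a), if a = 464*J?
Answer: 102*√13 ≈ 367.77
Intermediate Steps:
J = -64 (J = -5 - 59 = -64)
a = -29696 (a = 464*(-64) = -29696)
√(164948 + a) = √(164948 - 29696) = √135252 = 102*√13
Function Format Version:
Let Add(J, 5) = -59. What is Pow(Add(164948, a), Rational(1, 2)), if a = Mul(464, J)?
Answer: Mul(102, Pow(13, Rational(1, 2))) ≈ 367.77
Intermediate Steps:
J = -64 (J = Add(-5, -59) = -64)
a = -29696 (a = Mul(464, -64) = -29696)
Pow(Add(164948, a), Rational(1, 2)) = Pow(Add(164948, -29696), Rational(1, 2)) = Pow(135252, Rational(1, 2)) = Mul(102, Pow(13, Rational(1, 2)))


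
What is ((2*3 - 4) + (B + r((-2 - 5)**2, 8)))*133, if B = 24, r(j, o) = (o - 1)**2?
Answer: 9975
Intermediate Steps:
r(j, o) = (-1 + o)**2
((2*3 - 4) + (B + r((-2 - 5)**2, 8)))*133 = ((2*3 - 4) + (24 + (-1 + 8)**2))*133 = ((6 - 4) + (24 + 7**2))*133 = (2 + (24 + 49))*133 = (2 + 73)*133 = 75*133 = 9975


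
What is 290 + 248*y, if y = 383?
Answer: 95274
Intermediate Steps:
290 + 248*y = 290 + 248*383 = 290 + 94984 = 95274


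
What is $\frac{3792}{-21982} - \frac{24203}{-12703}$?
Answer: $\frac{241930285}{139618673} \approx 1.7328$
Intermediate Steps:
$\frac{3792}{-21982} - \frac{24203}{-12703} = 3792 \left(- \frac{1}{21982}\right) - - \frac{24203}{12703} = - \frac{1896}{10991} + \frac{24203}{12703} = \frac{241930285}{139618673}$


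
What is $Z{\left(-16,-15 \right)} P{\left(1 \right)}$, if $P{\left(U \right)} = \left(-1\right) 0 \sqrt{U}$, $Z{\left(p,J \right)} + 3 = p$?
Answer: $0$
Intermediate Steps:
$Z{\left(p,J \right)} = -3 + p$
$P{\left(U \right)} = 0$ ($P{\left(U \right)} = 0 \sqrt{U} = 0$)
$Z{\left(-16,-15 \right)} P{\left(1 \right)} = \left(-3 - 16\right) 0 = \left(-19\right) 0 = 0$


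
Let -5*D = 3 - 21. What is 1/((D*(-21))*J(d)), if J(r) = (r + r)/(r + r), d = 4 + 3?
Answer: -5/378 ≈ -0.013228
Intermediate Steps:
D = 18/5 (D = -(3 - 21)/5 = -1/5*(-18) = 18/5 ≈ 3.6000)
d = 7
J(r) = 1 (J(r) = (2*r)/((2*r)) = (2*r)*(1/(2*r)) = 1)
1/((D*(-21))*J(d)) = 1/(((18/5)*(-21))*1) = 1/(-378/5*1) = 1/(-378/5) = -5/378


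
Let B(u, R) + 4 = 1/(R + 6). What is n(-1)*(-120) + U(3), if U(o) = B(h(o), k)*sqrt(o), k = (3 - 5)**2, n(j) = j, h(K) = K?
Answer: 120 - 39*sqrt(3)/10 ≈ 113.24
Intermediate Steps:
k = 4 (k = (-2)**2 = 4)
B(u, R) = -4 + 1/(6 + R) (B(u, R) = -4 + 1/(R + 6) = -4 + 1/(6 + R))
U(o) = -39*sqrt(o)/10 (U(o) = ((-23 - 4*4)/(6 + 4))*sqrt(o) = ((-23 - 16)/10)*sqrt(o) = ((1/10)*(-39))*sqrt(o) = -39*sqrt(o)/10)
n(-1)*(-120) + U(3) = -1*(-120) - 39*sqrt(3)/10 = 120 - 39*sqrt(3)/10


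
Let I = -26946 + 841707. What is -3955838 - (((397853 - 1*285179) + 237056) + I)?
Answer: -5120329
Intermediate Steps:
I = 814761
-3955838 - (((397853 - 1*285179) + 237056) + I) = -3955838 - (((397853 - 1*285179) + 237056) + 814761) = -3955838 - (((397853 - 285179) + 237056) + 814761) = -3955838 - ((112674 + 237056) + 814761) = -3955838 - (349730 + 814761) = -3955838 - 1*1164491 = -3955838 - 1164491 = -5120329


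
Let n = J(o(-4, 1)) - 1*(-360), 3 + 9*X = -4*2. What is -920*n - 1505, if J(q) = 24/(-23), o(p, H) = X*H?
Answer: -331745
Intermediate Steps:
X = -11/9 (X = -⅓ + (-4*2)/9 = -⅓ + (⅑)*(-8) = -⅓ - 8/9 = -11/9 ≈ -1.2222)
o(p, H) = -11*H/9
J(q) = -24/23 (J(q) = 24*(-1/23) = -24/23)
n = 8256/23 (n = -24/23 - 1*(-360) = -24/23 + 360 = 8256/23 ≈ 358.96)
-920*n - 1505 = -920*8256/23 - 1505 = -330240 - 1505 = -331745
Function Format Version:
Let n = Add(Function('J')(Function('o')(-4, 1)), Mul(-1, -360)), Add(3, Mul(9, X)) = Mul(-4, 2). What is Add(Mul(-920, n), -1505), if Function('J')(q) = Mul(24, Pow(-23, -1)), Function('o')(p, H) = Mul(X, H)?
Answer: -331745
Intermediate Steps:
X = Rational(-11, 9) (X = Add(Rational(-1, 3), Mul(Rational(1, 9), Mul(-4, 2))) = Add(Rational(-1, 3), Mul(Rational(1, 9), -8)) = Add(Rational(-1, 3), Rational(-8, 9)) = Rational(-11, 9) ≈ -1.2222)
Function('o')(p, H) = Mul(Rational(-11, 9), H)
Function('J')(q) = Rational(-24, 23) (Function('J')(q) = Mul(24, Rational(-1, 23)) = Rational(-24, 23))
n = Rational(8256, 23) (n = Add(Rational(-24, 23), Mul(-1, -360)) = Add(Rational(-24, 23), 360) = Rational(8256, 23) ≈ 358.96)
Add(Mul(-920, n), -1505) = Add(Mul(-920, Rational(8256, 23)), -1505) = Add(-330240, -1505) = -331745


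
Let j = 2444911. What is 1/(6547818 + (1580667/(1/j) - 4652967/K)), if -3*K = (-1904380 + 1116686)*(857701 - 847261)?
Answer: 913725040/3531178759173785662211 ≈ 2.5876e-13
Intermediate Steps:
K = 2741175120 (K = -(-1904380 + 1116686)*(857701 - 847261)/3 = -(-787694)*10440/3 = -⅓*(-8223525360) = 2741175120)
1/(6547818 + (1580667/(1/j) - 4652967/K)) = 1/(6547818 + (1580667/(1/2444911) - 4652967/2741175120)) = 1/(6547818 + (1580667/(1/2444911) - 4652967*1/2741175120)) = 1/(6547818 + (1580667*2444911 - 1550989/913725040)) = 1/(6547818 + (3864590135637 - 1550989/913725040)) = 1/(6547818 + 3531172776268521699491/913725040) = 1/(3531178759173785662211/913725040) = 913725040/3531178759173785662211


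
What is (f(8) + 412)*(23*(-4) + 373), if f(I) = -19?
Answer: 110433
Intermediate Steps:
(f(8) + 412)*(23*(-4) + 373) = (-19 + 412)*(23*(-4) + 373) = 393*(-92 + 373) = 393*281 = 110433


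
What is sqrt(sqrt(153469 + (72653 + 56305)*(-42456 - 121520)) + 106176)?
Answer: sqrt(106176 + I*sqrt(21145863539)) ≈ 378.31 + 192.19*I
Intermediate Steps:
sqrt(sqrt(153469 + (72653 + 56305)*(-42456 - 121520)) + 106176) = sqrt(sqrt(153469 + 128958*(-163976)) + 106176) = sqrt(sqrt(153469 - 21146017008) + 106176) = sqrt(sqrt(-21145863539) + 106176) = sqrt(I*sqrt(21145863539) + 106176) = sqrt(106176 + I*sqrt(21145863539))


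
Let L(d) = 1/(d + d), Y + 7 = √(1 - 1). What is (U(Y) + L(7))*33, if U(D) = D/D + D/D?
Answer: 957/14 ≈ 68.357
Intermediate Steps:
Y = -7 (Y = -7 + √(1 - 1) = -7 + √0 = -7 + 0 = -7)
U(D) = 2 (U(D) = 1 + 1 = 2)
L(d) = 1/(2*d)
(U(Y) + L(7))*33 = (2 + (½)/7)*33 = (2 + (½)*(⅐))*33 = (2 + 1/14)*33 = (29/14)*33 = 957/14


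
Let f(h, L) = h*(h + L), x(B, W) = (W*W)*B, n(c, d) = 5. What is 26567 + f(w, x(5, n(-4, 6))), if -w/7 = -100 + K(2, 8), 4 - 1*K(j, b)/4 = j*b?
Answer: 1229363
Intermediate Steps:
K(j, b) = 16 - 4*b*j (K(j, b) = 16 - 4*j*b = 16 - 4*b*j)
w = 1036 (w = -7*(-100 + (16 - 4*8*2)) = -7*(-100 + (16 - 64)) = -7*(-100 - 48) = -7*(-148) = 1036)
x(B, W) = B*W**2 (x(B, W) = W**2*B = B*W**2)
f(h, L) = h*(L + h)
26567 + f(w, x(5, n(-4, 6))) = 26567 + 1036*(5*5**2 + 1036) = 26567 + 1036*(5*25 + 1036) = 26567 + 1036*(125 + 1036) = 26567 + 1036*1161 = 26567 + 1202796 = 1229363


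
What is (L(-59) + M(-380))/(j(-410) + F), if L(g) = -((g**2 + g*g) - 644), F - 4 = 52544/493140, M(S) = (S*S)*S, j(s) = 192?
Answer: -3382836717315/12088498 ≈ -2.7984e+5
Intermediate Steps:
M(S) = S**3 (M(S) = S**2*S = S**3)
F = 506276/123285 (F = 4 + 52544/493140 = 4 + 52544*(1/493140) = 4 + 13136/123285 = 506276/123285 ≈ 4.1066)
L(g) = 644 - 2*g**2 (L(g) = -((g**2 + g**2) - 644) = -(2*g**2 - 644) = -(-644 + 2*g**2) = 644 - 2*g**2)
(L(-59) + M(-380))/(j(-410) + F) = ((644 - 2*(-59)**2) + (-380)**3)/(192 + 506276/123285) = ((644 - 2*3481) - 54872000)/(24176996/123285) = ((644 - 6962) - 54872000)*(123285/24176996) = (-6318 - 54872000)*(123285/24176996) = -54878318*123285/24176996 = -3382836717315/12088498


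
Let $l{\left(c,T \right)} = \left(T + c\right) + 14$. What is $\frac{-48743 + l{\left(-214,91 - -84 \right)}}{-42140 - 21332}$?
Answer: $\frac{3048}{3967} \approx 0.76834$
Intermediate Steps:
$l{\left(c,T \right)} = 14 + T + c$
$\frac{-48743 + l{\left(-214,91 - -84 \right)}}{-42140 - 21332} = \frac{-48743 + \left(14 + \left(91 - -84\right) - 214\right)}{-42140 - 21332} = \frac{-48743 + \left(14 + \left(91 + 84\right) - 214\right)}{-63472} = \left(-48743 + \left(14 + 175 - 214\right)\right) \left(- \frac{1}{63472}\right) = \left(-48743 - 25\right) \left(- \frac{1}{63472}\right) = \left(-48768\right) \left(- \frac{1}{63472}\right) = \frac{3048}{3967}$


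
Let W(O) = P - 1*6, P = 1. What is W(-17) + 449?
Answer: 444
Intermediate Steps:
W(O) = -5 (W(O) = 1 - 1*6 = 1 - 6 = -5)
W(-17) + 449 = -5 + 449 = 444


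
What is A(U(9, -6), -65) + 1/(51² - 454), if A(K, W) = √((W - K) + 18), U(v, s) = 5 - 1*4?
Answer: 1/2147 + 4*I*√3 ≈ 0.00046577 + 6.9282*I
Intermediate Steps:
U(v, s) = 1 (U(v, s) = 5 - 4 = 1)
A(K, W) = √(18 + W - K)
A(U(9, -6), -65) + 1/(51² - 454) = √(18 - 65 - 1*1) + 1/(51² - 454) = √(18 - 65 - 1) + 1/(2601 - 454) = √(-48) + 1/2147 = 4*I*√3 + 1/2147 = 1/2147 + 4*I*√3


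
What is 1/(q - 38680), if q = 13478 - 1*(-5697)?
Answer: -1/19505 ≈ -5.1269e-5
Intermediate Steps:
q = 19175 (q = 13478 + 5697 = 19175)
1/(q - 38680) = 1/(19175 - 38680) = 1/(-19505) = -1/19505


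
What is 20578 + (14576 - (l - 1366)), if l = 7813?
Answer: 28707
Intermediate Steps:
20578 + (14576 - (l - 1366)) = 20578 + (14576 - (7813 - 1366)) = 20578 + (14576 - 1*6447) = 20578 + (14576 - 6447) = 20578 + 8129 = 28707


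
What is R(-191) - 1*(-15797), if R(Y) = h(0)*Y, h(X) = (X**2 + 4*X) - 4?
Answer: 16561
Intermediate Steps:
h(X) = -4 + X**2 + 4*X
R(Y) = -4*Y (R(Y) = (-4 + 0**2 + 4*0)*Y = (-4 + 0 + 0)*Y = -4*Y)
R(-191) - 1*(-15797) = -4*(-191) - 1*(-15797) = 764 + 15797 = 16561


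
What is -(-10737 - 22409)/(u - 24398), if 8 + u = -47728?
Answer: -16573/36067 ≈ -0.45951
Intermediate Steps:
u = -47736 (u = -8 - 47728 = -47736)
-(-10737 - 22409)/(u - 24398) = -(-10737 - 22409)/(-47736 - 24398) = -(-33146)/(-72134) = -(-33146)*(-1)/72134 = -1*16573/36067 = -16573/36067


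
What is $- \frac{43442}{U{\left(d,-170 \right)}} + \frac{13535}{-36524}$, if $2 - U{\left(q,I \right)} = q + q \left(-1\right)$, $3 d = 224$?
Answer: $- \frac{793351339}{36524} \approx -21721.0$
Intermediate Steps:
$d = \frac{224}{3}$ ($d = \frac{1}{3} \cdot 224 = \frac{224}{3} \approx 74.667$)
$U{\left(q,I \right)} = 2$ ($U{\left(q,I \right)} = 2 - \left(q + q \left(-1\right)\right) = 2 - \left(q - q\right) = 2 - 0 = 2 + 0 = 2$)
$- \frac{43442}{U{\left(d,-170 \right)}} + \frac{13535}{-36524} = - \frac{43442}{2} + \frac{13535}{-36524} = \left(-43442\right) \frac{1}{2} + 13535 \left(- \frac{1}{36524}\right) = -21721 - \frac{13535}{36524} = - \frac{793351339}{36524}$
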